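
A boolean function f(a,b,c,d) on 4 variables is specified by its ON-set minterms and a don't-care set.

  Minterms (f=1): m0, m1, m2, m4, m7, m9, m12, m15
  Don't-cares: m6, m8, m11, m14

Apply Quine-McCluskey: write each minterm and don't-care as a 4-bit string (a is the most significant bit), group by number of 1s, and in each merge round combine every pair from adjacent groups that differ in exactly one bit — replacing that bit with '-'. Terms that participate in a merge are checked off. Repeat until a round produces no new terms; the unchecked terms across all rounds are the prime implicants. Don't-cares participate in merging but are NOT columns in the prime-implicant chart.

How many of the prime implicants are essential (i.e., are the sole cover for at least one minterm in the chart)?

[col 0] 0000*, 0001*, 0010*, 0100*, 0110*, 0111*, 1000*, 1001*, 1011*, 1100*, 1110*, 1111*
[col 1] -000*, -001*, -100*, -110*, -111*, 0-00*, 0-10*, 00-0*, 000-*, 01-0*, 011-*, 1-00*, 1-11, 10-1, 100-*, 11-0*, 111-*
[col 2] --00, -00-, -1-0, -11-, 0--0
Prime implicants: --00, -00-, -1-0, -11-, 0--0, 1-11, 10-1
PI chart (minterm → PIs covering it):
  0 | --00,-00-,0--0
  1 | -00-  (sole → essential)
  2 | 0--0  (sole → essential)
  4 | --00,-1-0,0--0
  7 | -11-  (sole → essential)
  9 | -00-,10-1
  12 | --00,-1-0
  15 | -11-,1-11
Essential prime implicants: -00-, -11-, 0--0

3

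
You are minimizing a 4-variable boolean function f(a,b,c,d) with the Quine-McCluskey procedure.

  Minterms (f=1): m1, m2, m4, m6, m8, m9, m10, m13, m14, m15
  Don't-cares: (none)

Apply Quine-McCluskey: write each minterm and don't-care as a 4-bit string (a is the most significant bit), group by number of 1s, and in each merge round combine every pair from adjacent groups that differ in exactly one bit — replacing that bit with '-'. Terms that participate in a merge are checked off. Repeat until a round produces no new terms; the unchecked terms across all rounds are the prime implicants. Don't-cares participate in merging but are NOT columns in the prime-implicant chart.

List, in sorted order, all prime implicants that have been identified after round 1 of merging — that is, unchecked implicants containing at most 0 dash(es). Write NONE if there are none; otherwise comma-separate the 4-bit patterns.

Round 0: 0001✓ 0010✓ 0100✓ 0110✓ 1000✓ 1001✓ 1010✓ 1101✓ 1110✓ 1111✓
Round 1: -001 -010✓ -110✓ 0-10✓ 01-0 1-01 1-10✓ 10-0 100- 11-1 111-
Round 2: --10
PIs = {--10, -001, 01-0, 1-01, 10-0, 100-, 11-1, 111-}

NONE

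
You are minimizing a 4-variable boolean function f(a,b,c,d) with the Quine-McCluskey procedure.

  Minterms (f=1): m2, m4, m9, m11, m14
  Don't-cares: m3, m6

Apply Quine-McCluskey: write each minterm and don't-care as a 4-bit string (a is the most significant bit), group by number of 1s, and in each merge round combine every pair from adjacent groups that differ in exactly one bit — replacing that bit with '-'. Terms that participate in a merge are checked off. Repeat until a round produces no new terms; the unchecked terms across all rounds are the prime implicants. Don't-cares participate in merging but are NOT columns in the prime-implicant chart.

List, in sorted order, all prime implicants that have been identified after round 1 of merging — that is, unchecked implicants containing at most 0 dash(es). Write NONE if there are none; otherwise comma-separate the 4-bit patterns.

[col 0] 0010*, 0011*, 0100*, 0110*, 1001*, 1011*, 1110*
[col 1] -011, -110, 0-10, 001-, 01-0, 10-1
Prime implicants: -011, -110, 0-10, 001-, 01-0, 10-1

NONE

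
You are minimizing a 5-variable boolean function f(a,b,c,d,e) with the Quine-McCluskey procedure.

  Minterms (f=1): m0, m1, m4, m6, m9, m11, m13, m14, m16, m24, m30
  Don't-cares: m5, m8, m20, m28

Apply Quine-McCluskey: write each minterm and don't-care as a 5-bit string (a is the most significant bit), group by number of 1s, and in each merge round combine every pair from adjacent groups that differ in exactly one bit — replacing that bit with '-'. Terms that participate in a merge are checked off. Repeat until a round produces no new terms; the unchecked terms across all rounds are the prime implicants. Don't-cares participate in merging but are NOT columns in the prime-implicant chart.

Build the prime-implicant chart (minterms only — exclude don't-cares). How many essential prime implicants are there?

2

[col 0] 00000*, 00001*, 00100*, 00101*, 00110*, 01000*, 01001*, 01011*, 01101*, 01110*, 10000*, 10100*, 11000*, 11100*, 11110*
[col 1] -0000*, -0100*, -1000*, -1110, 0-000*, 0-001*, 0-101*, 0-110, 00-00*, 00-01*, 0000-*, 001-0, 0010-*, 01-01*, 010-1, 0100-*, 1-000*, 1-100*, 10-00*, 11-00*, 111-0
[col 2] --000, -0-00, 0--01, 0-00-, 00-0-, 1--00
Prime implicants: --000, -0-00, -1110, 0--01, 0-00-, 0-110, 00-0-, 001-0, 010-1, 1--00, 111-0
PI chart (minterm → PIs covering it):
  0 | --000,-0-00,0-00-,00-0-
  1 | 0--01,0-00-,00-0-
  4 | -0-00,00-0-,001-0
  6 | 0-110,001-0
  9 | 0--01,0-00-,010-1
  11 | 010-1  (sole → essential)
  13 | 0--01  (sole → essential)
  14 | -1110,0-110
  16 | --000,-0-00,1--00
  24 | --000,1--00
  30 | -1110,111-0
Essential prime implicants: 0--01, 010-1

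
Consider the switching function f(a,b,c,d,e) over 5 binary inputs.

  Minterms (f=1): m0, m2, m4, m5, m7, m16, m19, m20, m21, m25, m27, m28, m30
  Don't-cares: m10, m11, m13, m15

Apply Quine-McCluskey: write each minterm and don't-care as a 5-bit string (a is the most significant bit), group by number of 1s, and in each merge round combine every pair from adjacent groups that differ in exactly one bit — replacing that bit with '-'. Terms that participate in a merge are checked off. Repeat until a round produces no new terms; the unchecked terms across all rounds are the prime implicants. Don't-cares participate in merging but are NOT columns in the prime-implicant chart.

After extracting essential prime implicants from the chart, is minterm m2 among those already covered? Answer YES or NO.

[col 0] 00000*, 00010*, 00100*, 00101*, 00111*, 01010*, 01011*, 01101*, 01111*, 10000*, 10011*, 10100*, 10101*, 11001*, 11011*, 11100*, 11110*
[col 1] -0000*, -0100*, -0101*, -1011, 0-010, 0-101*, 0-111*, 00-00*, 000-0, 001-1*, 0010-*, 01-11, 0101-, 011-1*, 1-011, 1-100, 10-00*, 1010-*, 110-1, 111-0
[col 2] -0-00, -010-, 0-1-1
Prime implicants: -0-00, -010-, -1011, 0-010, 0-1-1, 000-0, 01-11, 0101-, 1-011, 1-100, 110-1, 111-0
PI chart (minterm → PIs covering it):
  0 | -0-00,000-0
  2 | 0-010,000-0
  4 | -0-00,-010-
  5 | -010-,0-1-1
  7 | 0-1-1  (sole → essential)
  16 | -0-00  (sole → essential)
  19 | 1-011  (sole → essential)
  20 | -0-00,-010-,1-100
  21 | -010-  (sole → essential)
  25 | 110-1  (sole → essential)
  27 | -1011,1-011,110-1
  28 | 1-100,111-0
  30 | 111-0  (sole → essential)
Essential prime implicants: -0-00, -010-, 0-1-1, 1-011, 110-1, 111-0

NO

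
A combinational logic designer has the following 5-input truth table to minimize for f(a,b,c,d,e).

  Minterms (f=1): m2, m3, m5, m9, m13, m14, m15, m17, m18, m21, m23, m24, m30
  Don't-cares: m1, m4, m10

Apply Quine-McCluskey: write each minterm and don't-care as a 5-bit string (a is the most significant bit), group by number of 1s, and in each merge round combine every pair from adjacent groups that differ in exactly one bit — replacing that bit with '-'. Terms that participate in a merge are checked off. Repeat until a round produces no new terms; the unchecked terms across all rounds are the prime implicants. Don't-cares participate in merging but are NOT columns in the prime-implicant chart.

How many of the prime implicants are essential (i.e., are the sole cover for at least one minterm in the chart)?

6

[col 0] 00001*, 00010*, 00011*, 00100*, 00101*, 01001*, 01010*, 01101*, 01110*, 01111*, 10001*, 10010*, 10101*, 10111*, 11000, 11110*
[col 1] -0001*, -0010, -0101*, -1110, 0-001*, 0-010, 0-101*, 00-01*, 000-1, 0001-, 0010-, 01-01*, 01-10, 011-1, 0111-, 10-01*, 101-1
[col 2] -0-01, 0--01
Prime implicants: -0-01, -0010, -1110, 0--01, 0-010, 000-1, 0001-, 0010-, 01-10, 011-1, 0111-, 101-1, 11000
PI chart (minterm → PIs covering it):
  2 | -0010,0-010,0001-
  3 | 000-1,0001-
  5 | -0-01,0--01,0010-
  9 | 0--01  (sole → essential)
  13 | 0--01,011-1
  14 | -1110,01-10,0111-
  15 | 011-1,0111-
  17 | -0-01  (sole → essential)
  18 | -0010  (sole → essential)
  21 | -0-01,101-1
  23 | 101-1  (sole → essential)
  24 | 11000  (sole → essential)
  30 | -1110  (sole → essential)
Essential prime implicants: -0-01, -0010, -1110, 0--01, 101-1, 11000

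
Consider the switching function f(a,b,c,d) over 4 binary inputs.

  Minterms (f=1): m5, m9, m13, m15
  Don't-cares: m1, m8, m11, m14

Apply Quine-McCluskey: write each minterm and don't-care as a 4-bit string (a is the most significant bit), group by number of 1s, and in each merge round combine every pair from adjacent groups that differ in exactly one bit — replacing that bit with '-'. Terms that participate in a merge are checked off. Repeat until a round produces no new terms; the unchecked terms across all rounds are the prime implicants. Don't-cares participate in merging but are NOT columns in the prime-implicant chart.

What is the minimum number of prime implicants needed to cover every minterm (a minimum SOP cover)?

2

size-2^0 implicants → 0001(✓)  0101(✓)  1000(✓)  1001(✓)  1011(✓)  1101(✓)  1110(✓)  1111(✓)
size-2^1 implicants → -001(✓)  -101(✓)  0-01(✓)  1-01(✓)  1-11(✓)  10-1(✓)  100-  11-1(✓)  111-
size-2^2 implicants → --01  1--1
Unchecked terms (primes): --01, 1--1, 100-, 111-
Minterm coverage:
  m5 ⊆ --01 [E]
  m9 ⊆ --01,1--1,100-
  m13 ⊆ --01,1--1
  m15 ⊆ 1--1,111-
E = {--01}
Petrick residual → 1--1
Cover = c'd + ad  |cover|=2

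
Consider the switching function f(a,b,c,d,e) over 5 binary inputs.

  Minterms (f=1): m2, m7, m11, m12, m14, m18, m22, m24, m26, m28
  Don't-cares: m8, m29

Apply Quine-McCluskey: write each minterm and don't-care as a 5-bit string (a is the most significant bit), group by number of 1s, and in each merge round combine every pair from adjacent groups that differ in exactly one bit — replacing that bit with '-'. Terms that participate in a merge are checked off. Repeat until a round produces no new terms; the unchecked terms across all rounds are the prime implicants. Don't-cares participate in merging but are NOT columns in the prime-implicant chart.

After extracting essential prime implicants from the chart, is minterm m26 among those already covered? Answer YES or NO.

[col 0] 00010*, 00111, 01000*, 01011, 01100*, 01110*, 10010*, 10110*, 11000*, 11010*, 11100*, 11101*
[col 1] -0010, -1000*, -1100*, 01-00*, 011-0, 1-010, 10-10, 11-00*, 110-0, 1110-
[col 2] -1-00
Prime implicants: -0010, -1-00, 00111, 01011, 011-0, 1-010, 10-10, 110-0, 1110-
PI chart (minterm → PIs covering it):
  2 | -0010  (sole → essential)
  7 | 00111  (sole → essential)
  11 | 01011  (sole → essential)
  12 | -1-00,011-0
  14 | 011-0  (sole → essential)
  18 | -0010,1-010,10-10
  22 | 10-10  (sole → essential)
  24 | -1-00,110-0
  26 | 1-010,110-0
  28 | -1-00,1110-
Essential prime implicants: -0010, 00111, 01011, 011-0, 10-10

NO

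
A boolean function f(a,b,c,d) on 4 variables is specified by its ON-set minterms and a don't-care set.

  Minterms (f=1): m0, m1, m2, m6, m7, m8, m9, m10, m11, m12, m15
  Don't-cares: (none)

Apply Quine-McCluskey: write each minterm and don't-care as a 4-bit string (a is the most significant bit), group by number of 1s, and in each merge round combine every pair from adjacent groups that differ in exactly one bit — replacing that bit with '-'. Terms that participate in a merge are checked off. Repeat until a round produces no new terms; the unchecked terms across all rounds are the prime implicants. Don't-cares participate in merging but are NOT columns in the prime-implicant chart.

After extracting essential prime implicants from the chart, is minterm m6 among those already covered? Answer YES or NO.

Round 0: 0000✓ 0001✓ 0010✓ 0110✓ 0111✓ 1000✓ 1001✓ 1010✓ 1011✓ 1100✓ 1111✓
Round 1: -000✓ -001✓ -010✓ -111 0-10 00-0✓ 000-✓ 011- 1-00 1-11 10-0✓ 10-1✓ 100-✓ 101-✓
Round 2: -0-0 -00- 10--
PIs = {-0-0, -00-, -111, 0-10, 011-, 1-00, 1-11, 10--}
Coverage chart:
  m0: -0-0,-00-
  m1: -00- ←essential
  m2: -0-0,0-10
  m6: 0-10,011-
  m7: -111,011-
  m8: -0-0,-00-,1-00,10--
  m9: -00-,10--
  m10: -0-0,10--
  m11: 1-11,10--
  m12: 1-00 ←essential
  m15: -111,1-11
Essential: -00-, 1-00

NO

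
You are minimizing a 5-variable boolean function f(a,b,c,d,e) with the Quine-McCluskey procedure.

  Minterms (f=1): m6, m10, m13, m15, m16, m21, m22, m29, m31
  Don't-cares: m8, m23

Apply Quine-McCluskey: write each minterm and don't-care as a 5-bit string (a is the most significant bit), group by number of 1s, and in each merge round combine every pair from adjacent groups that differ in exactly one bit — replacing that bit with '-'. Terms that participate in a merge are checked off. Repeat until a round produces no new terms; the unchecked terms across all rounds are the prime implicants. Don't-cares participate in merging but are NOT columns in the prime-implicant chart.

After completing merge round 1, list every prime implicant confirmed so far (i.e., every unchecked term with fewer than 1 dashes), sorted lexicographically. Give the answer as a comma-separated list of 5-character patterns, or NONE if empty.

size-2^0 implicants → 00110(✓)  01000(✓)  01010(✓)  01101(✓)  01111(✓)  10000  10101(✓)  10110(✓)  10111(✓)  11101(✓)  11111(✓)
size-2^1 implicants → -0110  -1101(✓)  -1111(✓)  010-0  011-1(✓)  1-101(✓)  1-111(✓)  101-1(✓)  1011-  111-1(✓)
size-2^2 implicants → -11-1  1-1-1
Unchecked terms (primes): -0110, -11-1, 010-0, 1-1-1, 10000, 1011-

10000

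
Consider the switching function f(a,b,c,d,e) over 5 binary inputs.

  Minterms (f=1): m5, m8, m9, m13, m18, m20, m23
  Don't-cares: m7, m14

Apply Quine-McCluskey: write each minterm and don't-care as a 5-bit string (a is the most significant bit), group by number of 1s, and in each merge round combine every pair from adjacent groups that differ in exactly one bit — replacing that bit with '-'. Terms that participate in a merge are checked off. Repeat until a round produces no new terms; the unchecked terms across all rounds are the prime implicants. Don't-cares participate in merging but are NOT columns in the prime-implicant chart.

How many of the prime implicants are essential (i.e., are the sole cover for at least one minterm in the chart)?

4

size-2^0 implicants → 00101(✓)  00111(✓)  01000(✓)  01001(✓)  01101(✓)  01110  10010  10100  10111(✓)
size-2^1 implicants → -0111  0-101  001-1  01-01  0100-
Unchecked terms (primes): -0111, 0-101, 001-1, 01-01, 0100-, 01110, 10010, 10100
Minterm coverage:
  m5 ⊆ 0-101,001-1
  m8 ⊆ 0100- [E]
  m9 ⊆ 01-01,0100-
  m13 ⊆ 0-101,01-01
  m18 ⊆ 10010 [E]
  m20 ⊆ 10100 [E]
  m23 ⊆ -0111 [E]
E = {-0111, 0100-, 10010, 10100}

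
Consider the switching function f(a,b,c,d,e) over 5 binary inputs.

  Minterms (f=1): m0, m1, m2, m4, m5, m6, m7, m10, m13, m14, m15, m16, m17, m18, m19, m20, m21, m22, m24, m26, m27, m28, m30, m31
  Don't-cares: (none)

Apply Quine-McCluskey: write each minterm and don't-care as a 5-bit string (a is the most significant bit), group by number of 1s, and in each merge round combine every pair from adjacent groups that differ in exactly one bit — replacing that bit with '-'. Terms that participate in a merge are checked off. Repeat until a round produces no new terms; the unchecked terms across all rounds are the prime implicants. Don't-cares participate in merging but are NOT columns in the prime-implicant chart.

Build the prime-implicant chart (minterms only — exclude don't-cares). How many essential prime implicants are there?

4

Round 0: 00000✓ 00001✓ 00010✓ 00100✓ 00101✓ 00110✓ 00111✓ 01010✓ 01101✓ 01110✓ 01111✓ 10000✓ 10001✓ 10010✓ 10011✓ 10100✓ 10101✓ 10110✓ 11000✓ 11010✓ 11011✓ 11100✓ 11110✓ 11111✓
Round 1: -0000✓ -0001✓ -0010✓ -0100✓ -0101✓ -0110✓ -1010✓ -1110✓ -1111✓ 0-010✓ 0-101✓ 0-110✓ 0-111✓ 00-00✓ 00-01✓ 00-10✓ 000-0✓ 0000-✓ 001-0✓ 001-1✓ 0010-✓ 0011-✓ 01-10✓ 011-1✓ 0111-✓ 1-000✓ 1-010✓ 1-011✓ 1-100✓ 1-110✓ 10-00✓ 10-01✓ 10-10✓ 100-0✓ 100-1✓ 1000-✓ 1001-✓ 101-0✓ 1010-✓ 11-00✓ 11-10✓ 11-11✓ 110-0✓ 1101-✓ 111-0✓ 1111-✓
Round 2: --010✓ --110✓ -0-00✓ -0-01✓ -0-10✓ -00-0✓ -000-✓ -01-0✓ -010-✓ -1-10✓ -111- 0--10✓ 0-1-1 0-11- 00--0✓ 00-0-✓ 001-- 1--00✓ 1--10✓ 1-0-0✓ 1-01- 1-1-0✓ 10--0✓ 10-0-✓ 100-- 11--0✓ 11-1-
Round 3: ---10 -0--0 -0-0- 1---0
PIs = {---10, -0--0, -0-0-, -111-, 0-1-1, 0-11-, 001--, 1---0, 1-01-, 100--, 11-1-}
Coverage chart:
  m0: -0--0,-0-0-
  m1: -0-0- ←essential
  m2: ---10,-0--0
  m4: -0--0,-0-0-,001--
  m5: -0-0-,0-1-1,001--
  m6: ---10,-0--0,0-11-,001--
  m7: 0-1-1,0-11-,001--
  m10: ---10 ←essential
  m13: 0-1-1 ←essential
  m14: ---10,-111-,0-11-
  m15: -111-,0-1-1,0-11-
  m16: -0--0,-0-0-,1---0,100--
  m17: -0-0-,100--
  m18: ---10,-0--0,1---0,1-01-,100--
  m19: 1-01-,100--
  m20: -0--0,-0-0-,1---0
  m21: -0-0- ←essential
  m22: ---10,-0--0,1---0
  m24: 1---0 ←essential
  m26: ---10,1---0,1-01-,11-1-
  m27: 1-01-,11-1-
  m28: 1---0 ←essential
  m30: ---10,-111-,1---0,11-1-
  m31: -111-,11-1-
Essential: ---10, -0-0-, 0-1-1, 1---0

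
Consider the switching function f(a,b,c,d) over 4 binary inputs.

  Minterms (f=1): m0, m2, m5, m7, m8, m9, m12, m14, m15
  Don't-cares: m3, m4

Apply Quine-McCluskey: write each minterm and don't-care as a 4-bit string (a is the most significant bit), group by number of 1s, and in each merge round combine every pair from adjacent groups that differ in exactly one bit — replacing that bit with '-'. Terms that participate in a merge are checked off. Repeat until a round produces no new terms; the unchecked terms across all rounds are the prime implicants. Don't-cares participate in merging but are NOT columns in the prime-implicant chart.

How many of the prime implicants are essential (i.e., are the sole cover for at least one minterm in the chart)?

1

size-2^0 implicants → 0000(✓)  0010(✓)  0011(✓)  0100(✓)  0101(✓)  0111(✓)  1000(✓)  1001(✓)  1100(✓)  1110(✓)  1111(✓)
size-2^1 implicants → -000(✓)  -100(✓)  -111  0-00(✓)  0-11  00-0  001-  01-1  010-  1-00(✓)  100-  11-0  111-
size-2^2 implicants → --00
Unchecked terms (primes): --00, -111, 0-11, 00-0, 001-, 01-1, 010-, 100-, 11-0, 111-
Minterm coverage:
  m0 ⊆ --00,00-0
  m2 ⊆ 00-0,001-
  m5 ⊆ 01-1,010-
  m7 ⊆ -111,0-11,01-1
  m8 ⊆ --00,100-
  m9 ⊆ 100- [E]
  m12 ⊆ --00,11-0
  m14 ⊆ 11-0,111-
  m15 ⊆ -111,111-
E = {100-}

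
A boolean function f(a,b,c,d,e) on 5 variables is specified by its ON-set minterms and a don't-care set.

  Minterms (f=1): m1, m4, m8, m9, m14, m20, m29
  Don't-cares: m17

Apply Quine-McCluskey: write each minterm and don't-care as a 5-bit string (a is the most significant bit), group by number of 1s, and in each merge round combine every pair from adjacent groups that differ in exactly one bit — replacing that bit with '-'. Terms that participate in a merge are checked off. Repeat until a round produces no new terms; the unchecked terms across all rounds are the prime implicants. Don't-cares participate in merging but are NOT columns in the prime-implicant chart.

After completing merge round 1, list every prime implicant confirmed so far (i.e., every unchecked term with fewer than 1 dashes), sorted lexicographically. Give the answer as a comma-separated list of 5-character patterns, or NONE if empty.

size-2^0 implicants → 00001(✓)  00100(✓)  01000(✓)  01001(✓)  01110  10001(✓)  10100(✓)  11101
size-2^1 implicants → -0001  -0100  0-001  0100-
Unchecked terms (primes): -0001, -0100, 0-001, 0100-, 01110, 11101

01110, 11101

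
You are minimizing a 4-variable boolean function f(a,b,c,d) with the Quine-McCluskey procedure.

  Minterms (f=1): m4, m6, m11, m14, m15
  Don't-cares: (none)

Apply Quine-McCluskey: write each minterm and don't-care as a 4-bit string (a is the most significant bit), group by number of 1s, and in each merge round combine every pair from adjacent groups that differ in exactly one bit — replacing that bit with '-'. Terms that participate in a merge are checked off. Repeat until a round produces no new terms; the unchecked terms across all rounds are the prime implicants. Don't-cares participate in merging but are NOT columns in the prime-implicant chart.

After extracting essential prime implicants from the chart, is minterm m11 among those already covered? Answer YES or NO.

Round 0: 0100✓ 0110✓ 1011✓ 1110✓ 1111✓
Round 1: -110 01-0 1-11 111-
PIs = {-110, 01-0, 1-11, 111-}
Coverage chart:
  m4: 01-0 ←essential
  m6: -110,01-0
  m11: 1-11 ←essential
  m14: -110,111-
  m15: 1-11,111-
Essential: 01-0, 1-11

YES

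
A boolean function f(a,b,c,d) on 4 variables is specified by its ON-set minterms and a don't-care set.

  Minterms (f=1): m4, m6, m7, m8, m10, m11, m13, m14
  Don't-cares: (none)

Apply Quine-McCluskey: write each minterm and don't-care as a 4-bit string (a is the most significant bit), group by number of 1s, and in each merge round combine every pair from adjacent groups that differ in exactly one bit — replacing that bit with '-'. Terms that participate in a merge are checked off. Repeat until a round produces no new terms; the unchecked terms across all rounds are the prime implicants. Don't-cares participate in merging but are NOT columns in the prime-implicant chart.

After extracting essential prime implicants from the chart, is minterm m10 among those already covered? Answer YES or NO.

YES

[col 0] 0100*, 0110*, 0111*, 1000*, 1010*, 1011*, 1101, 1110*
[col 1] -110, 01-0, 011-, 1-10, 10-0, 101-
Prime implicants: -110, 01-0, 011-, 1-10, 10-0, 101-, 1101
PI chart (minterm → PIs covering it):
  4 | 01-0  (sole → essential)
  6 | -110,01-0,011-
  7 | 011-  (sole → essential)
  8 | 10-0  (sole → essential)
  10 | 1-10,10-0,101-
  11 | 101-  (sole → essential)
  13 | 1101  (sole → essential)
  14 | -110,1-10
Essential prime implicants: 01-0, 011-, 10-0, 101-, 1101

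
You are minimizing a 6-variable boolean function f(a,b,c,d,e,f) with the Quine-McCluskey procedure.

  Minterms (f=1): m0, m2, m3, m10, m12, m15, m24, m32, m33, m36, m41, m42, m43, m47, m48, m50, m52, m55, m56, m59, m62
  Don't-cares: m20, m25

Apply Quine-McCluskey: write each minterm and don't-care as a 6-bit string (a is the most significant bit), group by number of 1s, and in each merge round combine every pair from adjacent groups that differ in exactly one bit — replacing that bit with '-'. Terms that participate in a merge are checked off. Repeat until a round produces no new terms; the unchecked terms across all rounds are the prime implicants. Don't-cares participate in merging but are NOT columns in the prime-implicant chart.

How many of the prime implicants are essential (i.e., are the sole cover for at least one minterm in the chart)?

Round 0: 000000✓ 000010✓ 000011✓ 001010✓ 001100 001111✓ 010100✓ 011000✓ 011001✓ 100000✓ 100001✓ 100100✓ 101001✓ 101010✓ 101011✓ 101111✓ 110000✓ 110010✓ 110100✓ 110111 111000✓ 111011✓ 111110
Round 1: -00000 -01010 -01111 -10100 -11000 00-010 0000-0 00001- 01100- 1-0000✓ 1-0100✓ 1-1011 10-001 100-00✓ 10000- 101-11 1010-1 10101- 11-000 110-00✓ 1100-0
Round 2: 1-0-00
PIs = {-00000, -01010, -01111, -10100, -11000, 00-010, 0000-0, 00001-, 001100, 01100-, 1-0-00, 1-1011, 10-001, 10000-, 101-11, 1010-1, 10101-, 11-000, 1100-0, 110111, 111110}
Coverage chart:
  m0: -00000,0000-0
  m2: 00-010,0000-0,00001-
  m3: 00001- ←essential
  m10: -01010,00-010
  m12: 001100 ←essential
  m15: -01111 ←essential
  m24: -11000,01100-
  m32: -00000,1-0-00,10000-
  m33: 10-001,10000-
  m36: 1-0-00 ←essential
  m41: 10-001,1010-1
  m42: -01010,10101-
  m43: 1-1011,101-11,1010-1,10101-
  m47: -01111,101-11
  m48: 1-0-00,11-000,1100-0
  m50: 1100-0 ←essential
  m52: -10100,1-0-00
  m55: 110111 ←essential
  m56: -11000,11-000
  m59: 1-1011 ←essential
  m62: 111110 ←essential
Essential: -01111, 00001-, 001100, 1-0-00, 1-1011, 1100-0, 110111, 111110

8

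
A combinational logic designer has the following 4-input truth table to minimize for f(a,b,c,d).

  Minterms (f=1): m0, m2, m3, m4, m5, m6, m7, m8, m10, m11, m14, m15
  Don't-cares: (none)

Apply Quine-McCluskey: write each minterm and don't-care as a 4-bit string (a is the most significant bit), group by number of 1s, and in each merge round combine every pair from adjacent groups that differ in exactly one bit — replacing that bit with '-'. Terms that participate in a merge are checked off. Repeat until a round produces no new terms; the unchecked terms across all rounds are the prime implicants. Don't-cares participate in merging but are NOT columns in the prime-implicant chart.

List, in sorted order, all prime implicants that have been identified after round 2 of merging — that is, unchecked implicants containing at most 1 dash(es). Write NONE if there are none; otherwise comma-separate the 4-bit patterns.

Round 0: 0000✓ 0010✓ 0011✓ 0100✓ 0101✓ 0110✓ 0111✓ 1000✓ 1010✓ 1011✓ 1110✓ 1111✓
Round 1: -000✓ -010✓ -011✓ -110✓ -111✓ 0-00✓ 0-10✓ 0-11✓ 00-0✓ 001-✓ 01-0✓ 01-1✓ 010-✓ 011-✓ 1-10✓ 1-11✓ 10-0✓ 101-✓ 111-✓
Round 2: --10✓ --11✓ -0-0 -01-✓ -11-✓ 0--0 0-1-✓ 01-- 1-1-✓
Round 3: --1-
PIs = {--1-, -0-0, 0--0, 01--}

NONE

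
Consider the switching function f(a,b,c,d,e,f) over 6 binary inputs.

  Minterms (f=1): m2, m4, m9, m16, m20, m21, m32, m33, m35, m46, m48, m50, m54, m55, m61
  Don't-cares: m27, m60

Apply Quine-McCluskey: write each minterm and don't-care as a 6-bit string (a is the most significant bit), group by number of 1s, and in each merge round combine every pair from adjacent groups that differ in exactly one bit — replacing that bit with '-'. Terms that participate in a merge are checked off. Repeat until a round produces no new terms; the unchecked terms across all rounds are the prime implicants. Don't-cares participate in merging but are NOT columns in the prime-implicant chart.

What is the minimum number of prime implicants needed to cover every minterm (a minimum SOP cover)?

11

size-2^0 implicants → 000010  000100(✓)  001001  010000(✓)  010100(✓)  010101(✓)  011011  100000(✓)  100001(✓)  100011(✓)  101110  110000(✓)  110010(✓)  110110(✓)  110111(✓)  111100(✓)  111101(✓)
size-2^1 implicants → -10000  0-0100  010-00  01010-  1-0000  1000-1  10000-  110-10  1100-0  11011-  11110-
Unchecked terms (primes): -10000, 0-0100, 000010, 001001, 010-00, 01010-, 011011, 1-0000, 1000-1, 10000-, 101110, 110-10, 1100-0, 11011-, 11110-
Minterm coverage:
  m2 ⊆ 000010 [E]
  m4 ⊆ 0-0100 [E]
  m9 ⊆ 001001 [E]
  m16 ⊆ -10000,010-00
  m20 ⊆ 0-0100,010-00,01010-
  m21 ⊆ 01010- [E]
  m32 ⊆ 1-0000,10000-
  m33 ⊆ 1000-1,10000-
  m35 ⊆ 1000-1 [E]
  m46 ⊆ 101110 [E]
  m48 ⊆ -10000,1-0000,1100-0
  m50 ⊆ 110-10,1100-0
  m54 ⊆ 110-10,11011-
  m55 ⊆ 11011- [E]
  m61 ⊆ 11110- [E]
E = {0-0100, 000010, 001001, 01010-, 1000-1, 101110, 11011-, 11110-}
Petrick residual → -10000, 1-0000, 110-10
Cover = bc'd'e'f' + a'c'de'f' + a'b'c'd'ef' + a'b'cd'e'f + a'bc'de' + ac'd'e'f' + ab'c'd'f + ab'cdef' + abc'ef' + abc'de + abcde'  |cover|=11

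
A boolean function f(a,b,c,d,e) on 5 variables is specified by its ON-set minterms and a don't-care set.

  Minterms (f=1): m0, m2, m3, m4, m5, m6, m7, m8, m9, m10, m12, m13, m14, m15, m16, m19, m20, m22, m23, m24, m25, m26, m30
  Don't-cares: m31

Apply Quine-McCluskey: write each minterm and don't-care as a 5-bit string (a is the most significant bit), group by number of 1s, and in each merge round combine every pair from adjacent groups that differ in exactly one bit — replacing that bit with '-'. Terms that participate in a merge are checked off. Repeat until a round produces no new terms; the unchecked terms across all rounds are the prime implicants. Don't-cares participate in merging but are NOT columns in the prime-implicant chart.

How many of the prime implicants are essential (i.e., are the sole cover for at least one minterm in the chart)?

3

size-2^0 implicants → 00000(✓)  00010(✓)  00011(✓)  00100(✓)  00101(✓)  00110(✓)  00111(✓)  01000(✓)  01001(✓)  01010(✓)  01100(✓)  01101(✓)  01110(✓)  01111(✓)  10000(✓)  10011(✓)  10100(✓)  10110(✓)  10111(✓)  11000(✓)  11001(✓)  11010(✓)  11110(✓)  11111(✓)
size-2^1 implicants → -0000(✓)  -0011(✓)  -0100(✓)  -0110(✓)  -0111(✓)  -1000(✓)  -1001(✓)  -1010(✓)  -1110(✓)  -1111(✓)  0-000(✓)  0-010(✓)  0-100(✓)  0-101(✓)  0-110(✓)  0-111(✓)  00-00(✓)  00-10(✓)  00-11(✓)  000-0(✓)  0001-(✓)  001-0(✓)  001-1(✓)  0010-(✓)  0011-(✓)  01-00(✓)  01-01(✓)  01-10(✓)  010-0(✓)  0100-(✓)  011-0(✓)  011-1(✓)  0110-(✓)  0111-(✓)  1-000(✓)  1-110(✓)  1-111(✓)  10-00(✓)  10-11(✓)  101-0(✓)  1011-(✓)  11-10(✓)  110-0(✓)  1100-(✓)  1111-(✓)
size-2^2 implicants → --000  --110(✓)  --111(✓)  -0-00  -0-11  -01-0  -011-(✓)  -1-10  -10-0  -100-  -111-(✓)  0--00(✓)  0--10(✓)  0-0-0(✓)  0-1-0(✓)  0-1-1(✓)  0-10-(✓)  0-11-(✓)  00--0(✓)  00-1-  001--(✓)  01--0(✓)  01-0-  011--(✓)  1-11-(✓)
size-2^3 implicants → --11-  0---0  0-1--
Unchecked terms (primes): --000, --11-, -0-00, -0-11, -01-0, -1-10, -10-0, -100-, 0---0, 0-1--, 00-1-, 01-0-
Minterm coverage:
  m0 ⊆ --000,-0-00,0---0
  m2 ⊆ 0---0,00-1-
  m3 ⊆ -0-11,00-1-
  m4 ⊆ -0-00,-01-0,0---0,0-1--
  m5 ⊆ 0-1-- [E]
  m6 ⊆ --11-,-01-0,0---0,0-1--,00-1-
  m7 ⊆ --11-,-0-11,0-1--,00-1-
  m8 ⊆ --000,-10-0,-100-,0---0,01-0-
  m9 ⊆ -100-,01-0-
  m10 ⊆ -1-10,-10-0,0---0
  m12 ⊆ 0---0,0-1--,01-0-
  m13 ⊆ 0-1--,01-0-
  m14 ⊆ --11-,-1-10,0---0,0-1--
  m15 ⊆ --11-,0-1--
  m16 ⊆ --000,-0-00
  m19 ⊆ -0-11 [E]
  m20 ⊆ -0-00,-01-0
  m22 ⊆ --11-,-01-0
  m23 ⊆ --11-,-0-11
  m24 ⊆ --000,-10-0,-100-
  m25 ⊆ -100- [E]
  m26 ⊆ -1-10,-10-0
  m30 ⊆ --11-,-1-10
E = {-0-11, -100-, 0-1--}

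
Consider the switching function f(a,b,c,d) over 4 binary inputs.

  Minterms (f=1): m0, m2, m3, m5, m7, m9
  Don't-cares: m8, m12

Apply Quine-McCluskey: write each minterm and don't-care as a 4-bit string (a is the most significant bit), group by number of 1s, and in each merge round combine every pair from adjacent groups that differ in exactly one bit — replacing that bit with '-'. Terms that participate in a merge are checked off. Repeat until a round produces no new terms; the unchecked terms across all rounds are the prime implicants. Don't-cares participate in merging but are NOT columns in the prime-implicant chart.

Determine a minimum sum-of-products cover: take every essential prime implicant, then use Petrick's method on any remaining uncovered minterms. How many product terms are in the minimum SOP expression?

4

size-2^0 implicants → 0000(✓)  0010(✓)  0011(✓)  0101(✓)  0111(✓)  1000(✓)  1001(✓)  1100(✓)
size-2^1 implicants → -000  0-11  00-0  001-  01-1  1-00  100-
Unchecked terms (primes): -000, 0-11, 00-0, 001-, 01-1, 1-00, 100-
Minterm coverage:
  m0 ⊆ -000,00-0
  m2 ⊆ 00-0,001-
  m3 ⊆ 0-11,001-
  m5 ⊆ 01-1 [E]
  m7 ⊆ 0-11,01-1
  m9 ⊆ 100- [E]
E = {01-1, 100-}
Petrick residual → -000, 001-
Cover = b'c'd' + a'b'c + a'bd + ab'c'  |cover|=4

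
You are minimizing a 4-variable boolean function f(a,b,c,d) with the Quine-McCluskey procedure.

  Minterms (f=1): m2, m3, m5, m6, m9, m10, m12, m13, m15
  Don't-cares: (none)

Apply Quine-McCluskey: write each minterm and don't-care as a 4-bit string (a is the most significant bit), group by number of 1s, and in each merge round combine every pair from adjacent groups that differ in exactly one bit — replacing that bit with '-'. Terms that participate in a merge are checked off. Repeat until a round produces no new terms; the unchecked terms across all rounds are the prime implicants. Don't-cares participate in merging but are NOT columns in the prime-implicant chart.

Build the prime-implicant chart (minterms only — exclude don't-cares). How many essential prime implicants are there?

[col 0] 0010*, 0011*, 0101*, 0110*, 1001*, 1010*, 1100*, 1101*, 1111*
[col 1] -010, -101, 0-10, 001-, 1-01, 11-1, 110-
Prime implicants: -010, -101, 0-10, 001-, 1-01, 11-1, 110-
PI chart (minterm → PIs covering it):
  2 | -010,0-10,001-
  3 | 001-  (sole → essential)
  5 | -101  (sole → essential)
  6 | 0-10  (sole → essential)
  9 | 1-01  (sole → essential)
  10 | -010  (sole → essential)
  12 | 110-  (sole → essential)
  13 | -101,1-01,11-1,110-
  15 | 11-1  (sole → essential)
Essential prime implicants: -010, -101, 0-10, 001-, 1-01, 11-1, 110-

7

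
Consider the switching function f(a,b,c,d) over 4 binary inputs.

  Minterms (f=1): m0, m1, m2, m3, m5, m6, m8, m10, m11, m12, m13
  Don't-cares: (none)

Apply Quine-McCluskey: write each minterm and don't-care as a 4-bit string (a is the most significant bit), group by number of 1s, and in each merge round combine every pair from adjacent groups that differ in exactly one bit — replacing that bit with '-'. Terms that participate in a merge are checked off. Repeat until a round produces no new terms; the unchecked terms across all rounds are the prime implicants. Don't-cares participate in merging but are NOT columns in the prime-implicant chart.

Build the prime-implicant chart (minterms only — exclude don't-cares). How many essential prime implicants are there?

2

Round 0: 0000✓ 0001✓ 0010✓ 0011✓ 0101✓ 0110✓ 1000✓ 1010✓ 1011✓ 1100✓ 1101✓
Round 1: -000✓ -010✓ -011✓ -101 0-01 0-10 00-0✓ 00-1✓ 000-✓ 001-✓ 1-00 10-0✓ 101-✓ 110-
Round 2: -0-0 -01- 00--
PIs = {-0-0, -01-, -101, 0-01, 0-10, 00--, 1-00, 110-}
Coverage chart:
  m0: -0-0,00--
  m1: 0-01,00--
  m2: -0-0,-01-,0-10,00--
  m3: -01-,00--
  m5: -101,0-01
  m6: 0-10 ←essential
  m8: -0-0,1-00
  m10: -0-0,-01-
  m11: -01- ←essential
  m12: 1-00,110-
  m13: -101,110-
Essential: -01-, 0-10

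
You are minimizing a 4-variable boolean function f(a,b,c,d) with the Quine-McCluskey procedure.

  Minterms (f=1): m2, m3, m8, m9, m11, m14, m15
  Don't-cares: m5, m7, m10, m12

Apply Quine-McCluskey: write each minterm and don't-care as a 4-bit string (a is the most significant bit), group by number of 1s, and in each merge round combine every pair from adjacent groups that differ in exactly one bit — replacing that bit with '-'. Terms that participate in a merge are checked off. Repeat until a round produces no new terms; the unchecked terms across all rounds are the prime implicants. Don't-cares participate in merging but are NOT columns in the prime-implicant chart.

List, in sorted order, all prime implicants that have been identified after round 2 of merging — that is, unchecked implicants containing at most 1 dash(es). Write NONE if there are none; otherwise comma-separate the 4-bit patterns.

[col 0] 0010*, 0011*, 0101*, 0111*, 1000*, 1001*, 1010*, 1011*, 1100*, 1110*, 1111*
[col 1] -010*, -011*, -111*, 0-11*, 001-*, 01-1, 1-00*, 1-10*, 1-11*, 10-0*, 10-1*, 100-*, 101-*, 11-0*, 111-*
[col 2] --11, -01-, 1--0, 1-1-, 10--
Prime implicants: --11, -01-, 01-1, 1--0, 1-1-, 10--

01-1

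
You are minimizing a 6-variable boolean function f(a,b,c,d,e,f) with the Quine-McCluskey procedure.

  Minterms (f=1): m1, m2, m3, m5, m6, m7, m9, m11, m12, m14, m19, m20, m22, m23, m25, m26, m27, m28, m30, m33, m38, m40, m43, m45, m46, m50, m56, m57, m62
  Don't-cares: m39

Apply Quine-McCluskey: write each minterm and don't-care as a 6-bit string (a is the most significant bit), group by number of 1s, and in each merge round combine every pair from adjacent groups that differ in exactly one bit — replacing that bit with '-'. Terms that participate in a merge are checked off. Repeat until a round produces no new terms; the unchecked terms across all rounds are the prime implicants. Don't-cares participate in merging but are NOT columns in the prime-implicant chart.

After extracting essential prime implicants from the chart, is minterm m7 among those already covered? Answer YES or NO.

YES

[col 0] 000001*, 000010*, 000011*, 000101*, 000110*, 000111*, 001001*, 001011*, 001100*, 001110*, 010011*, 010100*, 010110*, 010111*, 011001*, 011010*, 011011*, 011100*, 011110*, 100001*, 100110*, 100111*, 101000*, 101011*, 101101, 101110*, 110010, 111000*, 111001*, 111110*
[col 1] -00001, -00110*, -00111*, -01011, -01110*, -11001, -11110*, 0-0011*, 0-0110*, 0-0111*, 0-1001*, 0-1011*, 0-1100*, 0-1110*, 00-001*, 00-011*, 00-110*, 000-01*, 000-10*, 000-11*, 0000-1*, 00001-*, 0001-1*, 00011-*, 0010-1*, 0011-0*, 01-011*, 01-100*, 01-110*, 010-11*, 0101-0*, 01011-*, 011-10, 0110-1*, 01101-, 0111-0*, 1-1000, 1-1110*, 10-110*, 10011-*, 11100-
[col 2] --1110, -0-110, -0011-, 0--011, 0--110, 0-0-11, 0-011-, 0-10-1, 0-11-0, 00-0-1, 000--1, 000-1-, 01-1-0
Prime implicants: --1110, -0-110, -00001, -0011-, -01011, -11001, 0--011, 0--110, 0-0-11, 0-011-, 0-10-1, 0-11-0, 00-0-1, 000--1, 000-1-, 01-1-0, 011-10, 01101-, 1-1000, 101101, 110010, 11100-
PI chart (minterm → PIs covering it):
  1 | -00001,00-0-1,000--1
  2 | 000-1-  (sole → essential)
  3 | 0--011,0-0-11,00-0-1,000--1,000-1-
  5 | 000--1  (sole → essential)
  6 | -0-110,-0011-,0--110,0-011-,000-1-
  7 | -0011-,0-0-11,0-011-,000--1,000-1-
  9 | 0-10-1,00-0-1
  11 | -01011,0--011,0-10-1,00-0-1
  12 | 0-11-0  (sole → essential)
  14 | --1110,-0-110,0--110,0-11-0
  19 | 0--011,0-0-11
  20 | 01-1-0  (sole → essential)
  22 | 0--110,0-011-,01-1-0
  23 | 0-0-11,0-011-
  25 | -11001,0-10-1
  26 | 011-10,01101-
  27 | 0--011,0-10-1,01101-
  28 | 0-11-0,01-1-0
  30 | --1110,0--110,0-11-0,01-1-0,011-10
  33 | -00001  (sole → essential)
  38 | -0-110,-0011-
  40 | 1-1000  (sole → essential)
  43 | -01011  (sole → essential)
  45 | 101101  (sole → essential)
  46 | --1110,-0-110
  50 | 110010  (sole → essential)
  56 | 1-1000,11100-
  57 | -11001,11100-
  62 | --1110  (sole → essential)
Essential prime implicants: --1110, -00001, -01011, 0-11-0, 000--1, 000-1-, 01-1-0, 1-1000, 101101, 110010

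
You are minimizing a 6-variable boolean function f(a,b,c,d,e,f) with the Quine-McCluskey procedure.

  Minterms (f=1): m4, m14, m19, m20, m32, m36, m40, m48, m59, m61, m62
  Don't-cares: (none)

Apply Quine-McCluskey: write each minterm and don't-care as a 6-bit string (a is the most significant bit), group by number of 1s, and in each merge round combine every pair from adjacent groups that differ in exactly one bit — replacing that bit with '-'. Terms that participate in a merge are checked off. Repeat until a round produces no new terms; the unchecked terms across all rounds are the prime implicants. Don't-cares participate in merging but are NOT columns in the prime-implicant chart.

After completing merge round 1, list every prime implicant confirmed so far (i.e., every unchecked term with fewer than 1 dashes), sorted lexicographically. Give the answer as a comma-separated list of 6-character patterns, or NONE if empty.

001110, 010011, 111011, 111101, 111110

Round 0: 000100✓ 001110 010011 010100✓ 100000✓ 100100✓ 101000✓ 110000✓ 111011 111101 111110
Round 1: -00100 0-0100 1-0000 10-000 100-00
PIs = {-00100, 0-0100, 001110, 010011, 1-0000, 10-000, 100-00, 111011, 111101, 111110}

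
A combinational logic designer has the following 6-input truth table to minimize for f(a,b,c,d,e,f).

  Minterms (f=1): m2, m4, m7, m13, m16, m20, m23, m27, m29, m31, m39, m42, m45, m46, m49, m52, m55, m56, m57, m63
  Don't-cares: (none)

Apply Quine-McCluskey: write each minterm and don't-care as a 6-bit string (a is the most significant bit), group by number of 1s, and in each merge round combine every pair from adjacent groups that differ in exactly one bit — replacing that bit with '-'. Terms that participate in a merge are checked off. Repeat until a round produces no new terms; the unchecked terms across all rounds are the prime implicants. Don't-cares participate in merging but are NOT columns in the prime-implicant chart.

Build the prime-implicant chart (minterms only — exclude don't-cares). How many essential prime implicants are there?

[col 0] 000010, 000100*, 000111*, 001101*, 010000*, 010100*, 010111*, 011011*, 011101*, 011111*, 100111*, 101010*, 101101*, 101110*, 110001*, 110100*, 110111*, 111000*, 111001*, 111111*
[col 1] -00111*, -01101, -10100, -10111*, -11111*, 0-0100, 0-0111*, 0-1101, 01-111*, 010-00, 011-11, 0111-1, 1-0111*, 101-10, 11-001, 11-111*, 11100-
[col 2] --0111, -1-111
Prime implicants: --0111, -01101, -1-111, -10100, 0-0100, 0-1101, 000010, 010-00, 011-11, 0111-1, 101-10, 11-001, 11100-
PI chart (minterm → PIs covering it):
  2 | 000010  (sole → essential)
  4 | 0-0100  (sole → essential)
  7 | --0111  (sole → essential)
  13 | -01101,0-1101
  16 | 010-00  (sole → essential)
  20 | -10100,0-0100,010-00
  23 | --0111,-1-111
  27 | 011-11  (sole → essential)
  29 | 0-1101,0111-1
  31 | -1-111,011-11,0111-1
  39 | --0111  (sole → essential)
  42 | 101-10  (sole → essential)
  45 | -01101  (sole → essential)
  46 | 101-10  (sole → essential)
  49 | 11-001  (sole → essential)
  52 | -10100  (sole → essential)
  55 | --0111,-1-111
  56 | 11100-  (sole → essential)
  57 | 11-001,11100-
  63 | -1-111  (sole → essential)
Essential prime implicants: --0111, -01101, -1-111, -10100, 0-0100, 000010, 010-00, 011-11, 101-10, 11-001, 11100-

11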